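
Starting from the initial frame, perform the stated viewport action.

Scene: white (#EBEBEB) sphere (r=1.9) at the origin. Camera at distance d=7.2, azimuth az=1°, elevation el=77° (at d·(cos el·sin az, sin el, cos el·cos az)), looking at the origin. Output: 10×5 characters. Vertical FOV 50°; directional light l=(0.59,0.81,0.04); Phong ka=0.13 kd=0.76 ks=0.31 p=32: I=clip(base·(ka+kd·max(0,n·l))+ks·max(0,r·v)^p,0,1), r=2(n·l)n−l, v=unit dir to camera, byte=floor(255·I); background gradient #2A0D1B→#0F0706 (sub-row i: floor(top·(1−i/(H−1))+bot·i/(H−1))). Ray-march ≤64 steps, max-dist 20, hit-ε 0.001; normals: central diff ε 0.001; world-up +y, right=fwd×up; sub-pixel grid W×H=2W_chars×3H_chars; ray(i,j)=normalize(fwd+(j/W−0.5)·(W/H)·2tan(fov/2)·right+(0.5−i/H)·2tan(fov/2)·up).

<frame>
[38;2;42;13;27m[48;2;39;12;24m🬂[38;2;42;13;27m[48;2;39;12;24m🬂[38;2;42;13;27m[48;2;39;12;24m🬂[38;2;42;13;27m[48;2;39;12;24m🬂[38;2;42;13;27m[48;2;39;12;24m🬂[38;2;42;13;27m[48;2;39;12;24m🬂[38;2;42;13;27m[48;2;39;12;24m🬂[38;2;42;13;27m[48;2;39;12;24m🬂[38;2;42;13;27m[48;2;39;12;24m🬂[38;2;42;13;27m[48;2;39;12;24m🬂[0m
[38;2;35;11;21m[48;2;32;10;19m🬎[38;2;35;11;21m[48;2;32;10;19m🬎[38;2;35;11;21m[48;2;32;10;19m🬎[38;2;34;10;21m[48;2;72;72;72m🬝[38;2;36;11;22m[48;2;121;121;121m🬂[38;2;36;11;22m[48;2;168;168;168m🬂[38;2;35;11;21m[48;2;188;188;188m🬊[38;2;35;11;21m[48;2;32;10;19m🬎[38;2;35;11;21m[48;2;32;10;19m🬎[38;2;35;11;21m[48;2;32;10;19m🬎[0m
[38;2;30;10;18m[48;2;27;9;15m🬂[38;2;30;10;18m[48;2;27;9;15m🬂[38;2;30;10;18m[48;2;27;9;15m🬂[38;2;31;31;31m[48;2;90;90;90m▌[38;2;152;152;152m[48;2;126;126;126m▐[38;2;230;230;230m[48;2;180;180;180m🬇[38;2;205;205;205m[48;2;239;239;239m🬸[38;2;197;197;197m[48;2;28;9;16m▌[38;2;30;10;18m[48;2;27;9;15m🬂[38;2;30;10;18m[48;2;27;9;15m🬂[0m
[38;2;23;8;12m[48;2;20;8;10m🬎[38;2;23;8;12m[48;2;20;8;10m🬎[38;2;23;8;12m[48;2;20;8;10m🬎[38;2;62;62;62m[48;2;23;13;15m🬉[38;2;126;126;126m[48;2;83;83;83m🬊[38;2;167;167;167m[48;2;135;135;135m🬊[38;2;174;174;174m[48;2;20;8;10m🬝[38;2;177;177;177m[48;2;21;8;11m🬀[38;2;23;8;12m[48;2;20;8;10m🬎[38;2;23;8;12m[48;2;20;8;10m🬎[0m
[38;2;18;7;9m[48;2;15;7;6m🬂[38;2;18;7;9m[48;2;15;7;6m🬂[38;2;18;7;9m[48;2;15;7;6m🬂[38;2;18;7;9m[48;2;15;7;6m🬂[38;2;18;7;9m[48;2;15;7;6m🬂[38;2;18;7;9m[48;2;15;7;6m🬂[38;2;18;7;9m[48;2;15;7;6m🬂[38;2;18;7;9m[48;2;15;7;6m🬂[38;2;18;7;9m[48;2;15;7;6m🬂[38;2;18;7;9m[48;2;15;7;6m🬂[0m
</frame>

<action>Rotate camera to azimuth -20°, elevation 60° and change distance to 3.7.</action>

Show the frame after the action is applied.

<frame>
[38;2;42;13;27m[48;2;39;12;24m🬂[38;2;40;12;25m[48;2;95;95;95m🬕[38;2;111;111;111m[48;2;128;128;128m▌[38;2;148;148;148m[48;2;139;139;139m▐[38;2;164;164;164m[48;2;157;157;157m▐[38;2;178;178;178m[48;2;171;171;171m🬊[38;2;192;192;192m[48;2;185;185;185m▐[38;2;203;203;203m[48;2;196;196;196m🬉[38;2;42;13;27m[48;2;206;206;206m🬁[38;2;42;13;27m[48;2;39;12;24m🬂[0m
[38;2;34;10;21m[48;2;52;52;52m🬝[38;2;97;97;97m[48;2;79;79;79m▐[38;2;121;121;121m[48;2;110;110;110m▐[38;2;140;140;140m[48;2;131;131;131m🬉[38;2;153;153;153m[48;2;145;145;145m🬊[38;2;167;167;167m[48;2;158;158;158m🬊[38;2;231;231;231m[48;2;190;190;190m▐[38;2;206;206;206m[48;2;243;243;243m🬨[38;2;197;197;197m[48;2;190;190;190m🬊[38;2;198;198;198m[48;2;35;11;21m🬲[0m
[38;2;45;45;45m[48;2;28;9;16m▐[38;2;84;84;84m[48;2;68;68;68m▐[38;2;105;105;105m[48;2;93;93;93m🬨[38;2;124;124;124m[48;2;114;114;114m🬊[38;2;138;138;138m[48;2;129;129;129m🬊[38;2;151;151;151m[48;2;142;142;142m🬊[38;2;169;169;169m[48;2;154;154;154m🬂[38;2;184;184;184m[48;2;164;164;164m🬂[38;2;181;181;181m[48;2;171;171;171m🬊[38;2;187;187;187m[48;2;177;177;177m🬊[0m
[38;2;30;30;30m[48;2;21;8;11m🬉[38;2;59;59;59m[48;2;37;37;37m🬨[38;2;87;87;87m[48;2;73;73;73m🬊[38;2;106;106;106m[48;2;93;93;93m🬊[38;2;121;121;121m[48;2;109;109;109m🬊[38;2;133;133;133m[48;2;122;122;122m🬊[38;2;144;144;144m[48;2;133;133;133m🬊[38;2;153;153;153m[48;2;142;142;142m🬊[38;2;161;161;161m[48;2;149;149;149m🬊[38;2;160;160;160m[48;2;20;8;10m🬝[0m
[38;2;18;7;9m[48;2;15;7;6m🬂[38;2;32;32;32m[48;2;15;7;6m🬨[38;2;59;59;59m[48;2;37;37;37m🬊[38;2;81;81;81m[48;2;62;62;62m🬊[38;2;97;97;97m[48;2;80;80;80m🬊[38;2;110;110;110m[48;2;95;95;95m🬊[38;2;121;121;121m[48;2;106;106;106m🬊[38;2;129;129;129m[48;2;114;114;114m🬊[38;2;132;132;132m[48;2;107;107;107m🬎[38;2;137;137;137m[48;2;16;7;7m🬀[0m
</frame>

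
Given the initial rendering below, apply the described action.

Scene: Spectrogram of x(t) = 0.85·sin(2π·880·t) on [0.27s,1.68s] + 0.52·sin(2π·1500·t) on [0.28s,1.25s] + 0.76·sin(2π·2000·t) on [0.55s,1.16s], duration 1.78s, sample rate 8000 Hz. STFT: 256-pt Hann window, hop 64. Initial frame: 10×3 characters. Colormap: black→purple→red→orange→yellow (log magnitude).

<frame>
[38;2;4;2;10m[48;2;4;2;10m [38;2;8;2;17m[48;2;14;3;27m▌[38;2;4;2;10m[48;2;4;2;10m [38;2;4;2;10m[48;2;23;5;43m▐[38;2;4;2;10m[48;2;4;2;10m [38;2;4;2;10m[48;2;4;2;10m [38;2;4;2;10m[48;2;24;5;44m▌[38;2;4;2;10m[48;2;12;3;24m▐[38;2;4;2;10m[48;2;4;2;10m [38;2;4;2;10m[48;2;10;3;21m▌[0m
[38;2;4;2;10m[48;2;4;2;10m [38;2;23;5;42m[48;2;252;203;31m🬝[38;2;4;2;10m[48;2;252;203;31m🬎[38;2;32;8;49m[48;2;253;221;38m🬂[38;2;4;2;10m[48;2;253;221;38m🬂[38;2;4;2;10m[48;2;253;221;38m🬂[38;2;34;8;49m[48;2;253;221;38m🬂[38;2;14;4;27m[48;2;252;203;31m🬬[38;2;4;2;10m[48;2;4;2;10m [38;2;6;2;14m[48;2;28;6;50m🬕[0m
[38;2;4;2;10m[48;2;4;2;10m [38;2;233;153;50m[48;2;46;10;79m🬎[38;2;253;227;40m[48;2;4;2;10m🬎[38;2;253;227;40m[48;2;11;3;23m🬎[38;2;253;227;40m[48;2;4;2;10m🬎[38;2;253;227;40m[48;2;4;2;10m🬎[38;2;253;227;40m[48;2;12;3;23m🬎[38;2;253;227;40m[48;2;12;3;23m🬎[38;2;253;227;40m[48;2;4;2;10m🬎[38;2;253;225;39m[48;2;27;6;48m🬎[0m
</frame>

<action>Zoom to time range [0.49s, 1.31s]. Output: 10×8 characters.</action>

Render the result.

<frame>
[38;2;4;2;10m[48;2;17;4;33m▌[38;2;4;2;10m[48;2;4;2;10m [38;2;4;2;10m[48;2;4;2;10m [38;2;4;2;10m[48;2;4;2;10m [38;2;4;2;10m[48;2;4;2;10m [38;2;4;2;10m[48;2;4;2;10m [38;2;4;2;10m[48;2;4;2;10m [38;2;4;2;10m[48;2;4;2;10m [38;2;9;3;18m[48;2;19;5;35m▐[38;2;7;2;16m[48;2;11;3;22m▌[0m
[38;2;4;2;10m[48;2;20;5;37m▌[38;2;4;2;10m[48;2;4;2;10m [38;2;4;2;10m[48;2;4;2;10m [38;2;4;2;10m[48;2;4;2;10m [38;2;4;2;10m[48;2;4;2;10m [38;2;4;2;10m[48;2;4;2;10m [38;2;4;2;10m[48;2;4;2;10m [38;2;4;2;10m[48;2;4;2;10m [38;2;10;3;20m[48;2;22;5;40m▐[38;2;8;2;17m[48;2;12;3;24m▌[0m
[38;2;4;2;10m[48;2;28;6;50m▌[38;2;4;2;10m[48;2;4;2;10m [38;2;4;2;10m[48;2;4;2;10m [38;2;4;2;10m[48;2;4;2;10m [38;2;4;2;10m[48;2;4;2;10m [38;2;4;2;10m[48;2;4;2;10m [38;2;4;2;10m[48;2;4;2;10m [38;2;4;2;10m[48;2;4;2;10m [38;2;13;3;27m[48;2;30;7;54m▐[38;2;9;3;19m[48;2;15;4;28m▌[0m
[38;2;26;7;38m[48;2;254;240;45m🬝[38;2;4;2;10m[48;2;254;240;45m🬎[38;2;4;2;10m[48;2;254;240;45m🬎[38;2;4;2;10m[48;2;254;240;45m🬎[38;2;4;2;10m[48;2;254;240;45m🬎[38;2;4;2;10m[48;2;254;240;45m🬎[38;2;4;2;10m[48;2;254;240;45m🬎[38;2;4;2;10m[48;2;254;240;45m🬎[38;2;50;12;70m[48;2;254;240;45m🬬[38;2;15;4;28m[48;2;24;5;44m🬕[0m
[38;2;28;7;36m[48;2;251;194;27m🬌[38;2;4;2;10m[48;2;251;188;25m🬋[38;2;4;2;10m[48;2;251;188;25m🬋[38;2;4;2;10m[48;2;251;188;25m🬋[38;2;4;2;10m[48;2;251;188;25m🬋[38;2;4;2;10m[48;2;251;188;25m🬋[38;2;4;2;10m[48;2;251;188;25m🬋[38;2;4;2;10m[48;2;251;188;25m🬋[38;2;61;14;78m[48;2;251;195;28m🬍[38;2;36;8;62m[48;2;247;171;24m🬎[0m
[38;2;244;140;17m[48;2;16;4;31m🬂[38;2;243;138;19m[48;2;7;2;16m🬂[38;2;243;138;19m[48;2;7;2;16m🬂[38;2;243;139;19m[48;2;7;2;16m🬂[38;2;243;138;19m[48;2;7;2;16m🬂[38;2;243;139;19m[48;2;7;2;16m🬂[38;2;243;138;19m[48;2;7;2;16m🬂[38;2;243;138;19m[48;2;7;2;16m🬂[38;2;244;140;17m[48;2;21;5;39m🬂[38;2;240;132;23m[48;2;39;9;64m🬂[0m
[38;2;254;249;49m[48;2;26;6;47m🬂[38;2;254;249;49m[48;2;20;5;38m🬂[38;2;254;249;49m[48;2;20;5;38m🬂[38;2;254;249;49m[48;2;20;5;38m🬂[38;2;254;249;49m[48;2;20;5;38m🬂[38;2;254;249;49m[48;2;20;5;38m🬂[38;2;254;249;49m[48;2;20;5;38m🬂[38;2;254;249;49m[48;2;20;5;38m🬂[38;2;254;249;49m[48;2;27;6;49m🬂[38;2;254;249;49m[48;2;29;7;52m🬂[0m
[38;2;4;2;10m[48;2;17;4;32m▌[38;2;4;2;10m[48;2;4;2;10m [38;2;4;2;10m[48;2;4;2;10m [38;2;4;2;10m[48;2;4;2;10m [38;2;4;2;10m[48;2;4;2;10m [38;2;4;2;10m[48;2;4;2;10m [38;2;4;2;10m[48;2;4;2;10m [38;2;4;2;10m[48;2;4;2;10m [38;2;19;5;35m[48;2;9;3;18m▌[38;2;20;5;37m[48;2;12;3;24m▐[0m
</frame>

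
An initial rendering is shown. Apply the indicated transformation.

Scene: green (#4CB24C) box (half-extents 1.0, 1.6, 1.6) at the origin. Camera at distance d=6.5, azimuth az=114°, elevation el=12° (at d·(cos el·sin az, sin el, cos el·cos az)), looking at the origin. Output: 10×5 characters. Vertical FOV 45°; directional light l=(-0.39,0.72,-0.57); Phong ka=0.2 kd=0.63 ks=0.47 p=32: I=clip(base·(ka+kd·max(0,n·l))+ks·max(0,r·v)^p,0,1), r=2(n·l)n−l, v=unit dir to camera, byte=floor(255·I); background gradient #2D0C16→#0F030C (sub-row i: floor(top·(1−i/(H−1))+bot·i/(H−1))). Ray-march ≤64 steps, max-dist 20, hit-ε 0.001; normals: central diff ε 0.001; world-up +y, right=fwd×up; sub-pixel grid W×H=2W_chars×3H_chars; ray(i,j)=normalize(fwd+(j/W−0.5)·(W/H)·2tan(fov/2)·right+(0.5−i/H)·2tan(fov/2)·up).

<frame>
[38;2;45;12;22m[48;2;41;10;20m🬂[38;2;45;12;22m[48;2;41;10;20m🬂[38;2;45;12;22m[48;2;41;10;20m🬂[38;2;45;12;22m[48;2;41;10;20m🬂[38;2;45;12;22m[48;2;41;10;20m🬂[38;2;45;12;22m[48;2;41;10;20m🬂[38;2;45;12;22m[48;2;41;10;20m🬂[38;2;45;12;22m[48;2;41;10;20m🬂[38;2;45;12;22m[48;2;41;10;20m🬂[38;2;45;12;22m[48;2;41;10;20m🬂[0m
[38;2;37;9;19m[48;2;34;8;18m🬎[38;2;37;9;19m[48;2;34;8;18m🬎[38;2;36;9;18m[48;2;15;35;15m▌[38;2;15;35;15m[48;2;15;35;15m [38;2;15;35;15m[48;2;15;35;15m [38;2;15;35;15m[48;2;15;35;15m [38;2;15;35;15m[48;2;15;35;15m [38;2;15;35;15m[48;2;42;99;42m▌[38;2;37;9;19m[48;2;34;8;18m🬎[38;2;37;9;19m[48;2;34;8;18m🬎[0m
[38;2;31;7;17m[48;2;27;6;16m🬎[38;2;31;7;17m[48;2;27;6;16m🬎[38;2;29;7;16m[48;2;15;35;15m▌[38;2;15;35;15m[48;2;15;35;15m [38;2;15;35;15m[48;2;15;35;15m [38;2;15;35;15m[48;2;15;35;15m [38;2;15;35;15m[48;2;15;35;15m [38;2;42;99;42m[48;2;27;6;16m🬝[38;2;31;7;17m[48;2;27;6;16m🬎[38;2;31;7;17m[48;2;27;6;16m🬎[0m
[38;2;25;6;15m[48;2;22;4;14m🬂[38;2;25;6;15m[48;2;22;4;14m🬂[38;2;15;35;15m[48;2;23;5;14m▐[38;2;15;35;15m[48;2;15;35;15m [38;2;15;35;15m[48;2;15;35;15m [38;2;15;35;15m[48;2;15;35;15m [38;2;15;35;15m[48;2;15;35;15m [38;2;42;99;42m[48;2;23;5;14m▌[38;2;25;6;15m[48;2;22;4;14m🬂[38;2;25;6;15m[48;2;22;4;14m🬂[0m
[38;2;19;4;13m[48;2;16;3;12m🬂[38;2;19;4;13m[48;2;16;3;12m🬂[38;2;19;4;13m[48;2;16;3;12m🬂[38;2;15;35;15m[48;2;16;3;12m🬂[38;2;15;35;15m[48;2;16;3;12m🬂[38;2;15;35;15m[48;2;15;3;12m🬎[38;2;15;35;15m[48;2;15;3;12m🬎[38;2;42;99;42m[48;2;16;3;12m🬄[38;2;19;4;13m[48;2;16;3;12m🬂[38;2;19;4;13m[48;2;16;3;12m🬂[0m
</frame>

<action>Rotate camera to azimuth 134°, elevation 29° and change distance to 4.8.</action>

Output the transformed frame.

<frame>
[38;2;45;12;22m[48;2;41;10;20m🬂[38;2;49;116;49m[48;2;37;16;20m🬇[38;2;30;23;18m[48;2;49;116;49m🬰[38;2;35;19;19m[48;2;49;116;49m🬒[38;2;45;12;22m[48;2;49;116;49m🬂[38;2;45;12;22m[48;2;49;116;49m🬂[38;2;45;12;22m[48;2;49;116;49m🬂[38;2;49;116;49m[48;2;44;11;21m🬱[38;2;43;11;21m[48;2;49;116;49m🬎[38;2;42;99;42m[48;2;42;11;21m🬏[0m
[38;2;37;9;19m[48;2;34;8;18m🬎[38;2;35;8;18m[48;2;15;35;15m🬲[38;2;15;35;15m[48;2;15;35;15m [38;2;15;35;15m[48;2;15;35;15m [38;2;15;35;15m[48;2;15;35;15m [38;2;15;35;15m[48;2;49;116;49m🬺[38;2;49;116;49m[48;2;15;35;15m🬂[38;2;49;116;49m[48;2;42;99;42m🬂[38;2;42;99;42m[48;2;42;99;42m [38;2;42;99;42m[48;2;36;9;18m▌[0m
[38;2;31;7;17m[48;2;27;6;16m🬎[38;2;31;7;17m[48;2;27;6;16m🬎[38;2;15;35;15m[48;2;15;35;15m [38;2;15;35;15m[48;2;15;35;15m [38;2;15;35;15m[48;2;15;35;15m [38;2;15;35;15m[48;2;15;35;15m [38;2;15;35;15m[48;2;15;35;15m [38;2;42;99;42m[48;2;42;99;42m [38;2;42;99;42m[48;2;42;99;42m [38;2;42;99;42m[48;2;29;6;16m🬀[0m
[38;2;25;6;15m[48;2;22;4;14m🬂[38;2;25;6;15m[48;2;22;4;14m🬂[38;2;15;35;15m[48;2;22;4;14m🬨[38;2;15;35;15m[48;2;15;35;15m [38;2;15;35;15m[48;2;15;35;15m [38;2;15;35;15m[48;2;15;35;15m [38;2;15;35;15m[48;2;42;99;42m▌[38;2;42;99;42m[48;2;42;99;42m [38;2;42;99;42m[48;2;21;4;14m🬝[38;2;25;6;15m[48;2;22;4;14m🬂[0m
[38;2;19;4;13m[48;2;16;3;12m🬂[38;2;19;4;13m[48;2;16;3;12m🬂[38;2;19;4;13m[48;2;16;3;12m🬂[38;2;15;35;15m[48;2;15;3;12m🬊[38;2;15;35;15m[48;2;15;35;15m [38;2;15;35;15m[48;2;15;35;15m [38;2;15;35;15m[48;2;42;99;42m▌[38;2;42;99;42m[48;2;42;99;42m [38;2;42;99;42m[48;2;16;3;12m🬄[38;2;19;4;13m[48;2;16;3;12m🬂[0m
</frame>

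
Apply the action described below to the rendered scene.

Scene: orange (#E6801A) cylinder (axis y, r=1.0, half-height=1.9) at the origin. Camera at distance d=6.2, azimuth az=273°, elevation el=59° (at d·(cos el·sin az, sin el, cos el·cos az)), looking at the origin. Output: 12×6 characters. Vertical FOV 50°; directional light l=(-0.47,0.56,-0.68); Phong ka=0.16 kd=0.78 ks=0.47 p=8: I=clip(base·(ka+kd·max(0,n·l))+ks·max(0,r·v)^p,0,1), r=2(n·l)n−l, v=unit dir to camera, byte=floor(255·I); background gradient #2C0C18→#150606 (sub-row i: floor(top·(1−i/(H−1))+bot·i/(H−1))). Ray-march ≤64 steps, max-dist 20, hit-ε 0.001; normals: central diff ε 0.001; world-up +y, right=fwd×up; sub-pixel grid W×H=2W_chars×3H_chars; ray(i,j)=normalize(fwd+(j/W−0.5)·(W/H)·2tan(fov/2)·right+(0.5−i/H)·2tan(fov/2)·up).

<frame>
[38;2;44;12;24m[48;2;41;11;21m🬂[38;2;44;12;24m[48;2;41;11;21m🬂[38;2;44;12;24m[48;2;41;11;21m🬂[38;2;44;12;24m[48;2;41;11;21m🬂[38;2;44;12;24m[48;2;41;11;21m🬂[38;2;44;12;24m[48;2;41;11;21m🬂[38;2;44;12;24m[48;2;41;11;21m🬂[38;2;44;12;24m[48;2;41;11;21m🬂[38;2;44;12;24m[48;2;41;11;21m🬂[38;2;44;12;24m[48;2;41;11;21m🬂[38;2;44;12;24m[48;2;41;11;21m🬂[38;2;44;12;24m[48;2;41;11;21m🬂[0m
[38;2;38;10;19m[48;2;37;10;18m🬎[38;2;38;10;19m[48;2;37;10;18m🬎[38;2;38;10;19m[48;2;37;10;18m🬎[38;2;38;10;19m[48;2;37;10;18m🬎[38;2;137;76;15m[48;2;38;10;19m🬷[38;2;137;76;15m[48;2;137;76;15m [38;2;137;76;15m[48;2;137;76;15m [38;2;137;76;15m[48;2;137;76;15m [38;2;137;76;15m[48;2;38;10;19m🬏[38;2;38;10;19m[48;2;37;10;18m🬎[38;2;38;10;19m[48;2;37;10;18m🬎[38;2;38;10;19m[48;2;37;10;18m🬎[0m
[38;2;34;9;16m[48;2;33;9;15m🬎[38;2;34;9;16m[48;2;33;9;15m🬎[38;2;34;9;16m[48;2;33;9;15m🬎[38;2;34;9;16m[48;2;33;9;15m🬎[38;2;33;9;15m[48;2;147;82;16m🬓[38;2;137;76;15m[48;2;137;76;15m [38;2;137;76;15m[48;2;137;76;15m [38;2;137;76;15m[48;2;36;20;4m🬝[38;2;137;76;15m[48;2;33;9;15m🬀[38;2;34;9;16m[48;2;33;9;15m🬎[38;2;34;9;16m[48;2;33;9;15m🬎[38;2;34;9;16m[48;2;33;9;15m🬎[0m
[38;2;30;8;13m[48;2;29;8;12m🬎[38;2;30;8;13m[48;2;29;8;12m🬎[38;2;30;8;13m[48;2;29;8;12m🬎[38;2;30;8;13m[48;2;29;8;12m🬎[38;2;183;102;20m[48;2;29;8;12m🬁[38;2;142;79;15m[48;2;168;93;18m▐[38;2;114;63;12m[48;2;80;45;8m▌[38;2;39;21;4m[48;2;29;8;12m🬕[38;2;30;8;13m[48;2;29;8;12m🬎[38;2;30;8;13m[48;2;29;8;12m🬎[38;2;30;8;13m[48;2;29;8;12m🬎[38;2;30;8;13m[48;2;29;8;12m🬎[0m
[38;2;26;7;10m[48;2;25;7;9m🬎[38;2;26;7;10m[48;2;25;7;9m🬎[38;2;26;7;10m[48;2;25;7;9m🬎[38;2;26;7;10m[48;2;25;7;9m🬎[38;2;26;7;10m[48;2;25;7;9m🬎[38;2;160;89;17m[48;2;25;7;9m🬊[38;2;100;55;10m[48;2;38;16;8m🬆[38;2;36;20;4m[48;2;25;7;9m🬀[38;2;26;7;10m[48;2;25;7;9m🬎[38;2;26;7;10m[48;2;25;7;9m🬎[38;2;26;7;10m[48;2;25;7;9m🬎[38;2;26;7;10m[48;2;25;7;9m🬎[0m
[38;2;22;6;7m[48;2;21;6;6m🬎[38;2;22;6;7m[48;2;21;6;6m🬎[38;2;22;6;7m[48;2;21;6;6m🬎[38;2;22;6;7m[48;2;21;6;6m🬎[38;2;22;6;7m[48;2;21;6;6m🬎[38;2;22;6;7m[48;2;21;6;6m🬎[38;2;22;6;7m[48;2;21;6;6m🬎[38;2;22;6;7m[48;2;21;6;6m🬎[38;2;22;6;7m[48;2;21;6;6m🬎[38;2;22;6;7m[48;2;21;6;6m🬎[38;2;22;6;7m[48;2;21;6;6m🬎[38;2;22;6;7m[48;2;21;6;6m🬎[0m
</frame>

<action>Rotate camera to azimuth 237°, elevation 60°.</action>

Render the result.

<frame>
[38;2;44;12;24m[48;2;41;11;21m🬂[38;2;44;12;24m[48;2;41;11;21m🬂[38;2;44;12;24m[48;2;41;11;21m🬂[38;2;44;12;24m[48;2;41;11;21m🬂[38;2;44;12;24m[48;2;41;11;21m🬂[38;2;44;12;24m[48;2;41;11;21m🬂[38;2;44;12;24m[48;2;41;11;21m🬂[38;2;44;12;24m[48;2;41;11;21m🬂[38;2;44;12;24m[48;2;41;11;21m🬂[38;2;44;12;24m[48;2;41;11;21m🬂[38;2;44;12;24m[48;2;41;11;21m🬂[38;2;44;12;24m[48;2;41;11;21m🬂[0m
[38;2;38;10;19m[48;2;37;10;18m🬎[38;2;38;10;19m[48;2;37;10;18m🬎[38;2;38;10;19m[48;2;37;10;18m🬎[38;2;38;10;19m[48;2;37;10;18m🬎[38;2;38;10;19m[48;2;137;76;15m🬆[38;2;137;76;15m[48;2;137;76;15m [38;2;137;76;15m[48;2;137;76;15m [38;2;137;76;15m[48;2;39;10;20m🬺[38;2;137;76;15m[48;2;38;10;19m🬏[38;2;38;10;19m[48;2;37;10;18m🬎[38;2;38;10;19m[48;2;37;10;18m🬎[38;2;38;10;19m[48;2;37;10;18m🬎[0m
[38;2;34;9;16m[48;2;33;9;15m🬎[38;2;34;9;16m[48;2;33;9;15m🬎[38;2;34;9;16m[48;2;33;9;15m🬎[38;2;34;9;16m[48;2;33;9;15m🬎[38;2;33;9;15m[48;2;146;81;16m🬓[38;2;137;76;15m[48;2;137;76;15m [38;2;137;76;15m[48;2;137;76;15m [38;2;137;76;15m[48;2;100;55;11m🬝[38;2;137;76;15m[48;2;33;9;15m🬀[38;2;34;9;16m[48;2;33;9;15m🬎[38;2;34;9;16m[48;2;33;9;15m🬎[38;2;34;9;16m[48;2;33;9;15m🬎[0m
[38;2;30;8;13m[48;2;29;8;12m🬎[38;2;30;8;13m[48;2;29;8;12m🬎[38;2;30;8;13m[48;2;29;8;12m🬎[38;2;30;8;13m[48;2;29;8;12m🬎[38;2;168;93;19m[48;2;29;8;12m🬁[38;2;183;101;20m[48;2;181;100;20m🬬[38;2;173;96;19m[48;2;155;86;17m▌[38;2;114;63;12m[48;2;29;8;12m🬕[38;2;30;8;13m[48;2;29;8;12m🬎[38;2;30;8;13m[48;2;29;8;12m🬎[38;2;30;8;13m[48;2;29;8;12m🬎[38;2;30;8;13m[48;2;29;8;12m🬎[0m
[38;2;26;7;10m[48;2;25;7;9m🬎[38;2;26;7;10m[48;2;25;7;9m🬎[38;2;26;7;10m[48;2;25;7;9m🬎[38;2;26;7;10m[48;2;25;7;9m🬎[38;2;26;7;10m[48;2;25;7;9m🬎[38;2;181;100;19m[48;2;25;7;9m🬊[38;2;160;89;17m[48;2;25;7;9m🬎[38;2;101;56;11m[48;2;25;7;9m🬀[38;2;26;7;10m[48;2;25;7;9m🬎[38;2;26;7;10m[48;2;25;7;9m🬎[38;2;26;7;10m[48;2;25;7;9m🬎[38;2;26;7;10m[48;2;25;7;9m🬎[0m
[38;2;22;6;7m[48;2;21;6;6m🬎[38;2;22;6;7m[48;2;21;6;6m🬎[38;2;22;6;7m[48;2;21;6;6m🬎[38;2;22;6;7m[48;2;21;6;6m🬎[38;2;22;6;7m[48;2;21;6;6m🬎[38;2;22;6;7m[48;2;21;6;6m🬎[38;2;22;6;7m[48;2;21;6;6m🬎[38;2;22;6;7m[48;2;21;6;6m🬎[38;2;22;6;7m[48;2;21;6;6m🬎[38;2;22;6;7m[48;2;21;6;6m🬎[38;2;22;6;7m[48;2;21;6;6m🬎[38;2;22;6;7m[48;2;21;6;6m🬎[0m
</frame>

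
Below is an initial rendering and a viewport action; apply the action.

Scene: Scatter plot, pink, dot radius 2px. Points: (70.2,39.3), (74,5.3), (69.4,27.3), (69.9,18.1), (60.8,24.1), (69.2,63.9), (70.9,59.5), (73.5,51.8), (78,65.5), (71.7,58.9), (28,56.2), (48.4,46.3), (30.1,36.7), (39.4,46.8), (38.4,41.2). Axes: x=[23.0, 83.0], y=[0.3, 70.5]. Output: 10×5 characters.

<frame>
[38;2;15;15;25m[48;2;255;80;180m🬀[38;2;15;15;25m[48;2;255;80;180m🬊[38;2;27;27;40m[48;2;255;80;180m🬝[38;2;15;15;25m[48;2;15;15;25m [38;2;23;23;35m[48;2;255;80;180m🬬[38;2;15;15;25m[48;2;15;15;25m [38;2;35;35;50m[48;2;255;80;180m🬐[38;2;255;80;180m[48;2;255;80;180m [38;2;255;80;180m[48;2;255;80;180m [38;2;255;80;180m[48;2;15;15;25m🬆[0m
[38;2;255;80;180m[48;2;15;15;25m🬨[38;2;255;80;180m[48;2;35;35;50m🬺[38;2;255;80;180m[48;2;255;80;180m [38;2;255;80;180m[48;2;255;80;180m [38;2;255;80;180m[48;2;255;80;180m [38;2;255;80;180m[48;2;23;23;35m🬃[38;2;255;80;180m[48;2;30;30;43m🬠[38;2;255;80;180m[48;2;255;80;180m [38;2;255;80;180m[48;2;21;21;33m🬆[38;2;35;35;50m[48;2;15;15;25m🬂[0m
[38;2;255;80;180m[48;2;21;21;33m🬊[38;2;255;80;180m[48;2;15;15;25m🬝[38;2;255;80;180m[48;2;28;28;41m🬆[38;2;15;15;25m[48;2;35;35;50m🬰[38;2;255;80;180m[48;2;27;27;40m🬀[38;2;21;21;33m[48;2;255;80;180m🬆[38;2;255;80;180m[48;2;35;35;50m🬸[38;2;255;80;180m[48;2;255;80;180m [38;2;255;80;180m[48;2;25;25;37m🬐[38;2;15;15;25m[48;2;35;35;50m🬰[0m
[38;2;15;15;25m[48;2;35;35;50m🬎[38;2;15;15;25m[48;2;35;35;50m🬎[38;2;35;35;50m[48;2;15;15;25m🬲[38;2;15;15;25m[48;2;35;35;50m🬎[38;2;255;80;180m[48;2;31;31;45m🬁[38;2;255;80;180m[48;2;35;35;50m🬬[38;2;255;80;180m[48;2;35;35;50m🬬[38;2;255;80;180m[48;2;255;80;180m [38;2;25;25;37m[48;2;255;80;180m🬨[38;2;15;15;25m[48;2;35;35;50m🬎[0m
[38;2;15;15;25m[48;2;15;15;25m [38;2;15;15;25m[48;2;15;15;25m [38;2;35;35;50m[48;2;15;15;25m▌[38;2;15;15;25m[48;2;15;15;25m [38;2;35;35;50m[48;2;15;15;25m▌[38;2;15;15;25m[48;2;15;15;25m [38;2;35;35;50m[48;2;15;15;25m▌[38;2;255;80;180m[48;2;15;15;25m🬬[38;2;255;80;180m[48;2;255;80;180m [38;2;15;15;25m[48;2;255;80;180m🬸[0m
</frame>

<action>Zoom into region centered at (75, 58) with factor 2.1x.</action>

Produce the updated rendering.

<frame>
[38;2;15;15;25m[48;2;15;15;25m [38;2;15;15;25m[48;2;15;15;25m [38;2;27;27;40m[48;2;255;80;180m🬝[38;2;15;15;25m[48;2;15;15;25m [38;2;35;35;50m[48;2;15;15;25m▌[38;2;15;15;25m[48;2;255;80;180m🬆[38;2;23;23;35m[48;2;255;80;180m🬬[38;2;15;15;25m[48;2;15;15;25m [38;2;35;35;50m[48;2;15;15;25m▌[38;2;15;15;25m[48;2;15;15;25m [0m
[38;2;35;35;50m[48;2;15;15;25m🬂[38;2;23;23;35m[48;2;255;80;180m🬴[38;2;255;80;180m[48;2;255;80;180m [38;2;255;80;180m[48;2;35;35;50m🬺[38;2;255;80;180m[48;2;25;25;37m🬑[38;2;255;80;180m[48;2;15;15;25m🬬[38;2;255;80;180m[48;2;21;21;33m🬆[38;2;35;35;50m[48;2;15;15;25m🬂[38;2;35;35;50m[48;2;15;15;25m🬕[38;2;35;35;50m[48;2;15;15;25m🬂[0m
[38;2;15;15;25m[48;2;35;35;50m🬰[38;2;15;15;25m[48;2;35;35;50m🬰[38;2;255;80;180m[48;2;28;28;41m🬊[38;2;255;80;180m[48;2;255;80;180m [38;2;255;80;180m[48;2;35;35;50m🬴[38;2;15;15;25m[48;2;35;35;50m🬰[38;2;35;35;50m[48;2;15;15;25m🬛[38;2;15;15;25m[48;2;35;35;50m🬰[38;2;35;35;50m[48;2;15;15;25m🬛[38;2;15;15;25m[48;2;35;35;50m🬰[0m
[38;2;15;15;25m[48;2;35;35;50m🬎[38;2;15;15;25m[48;2;35;35;50m🬎[38;2;35;35;50m[48;2;15;15;25m🬲[38;2;255;80;180m[48;2;28;28;41m🬊[38;2;255;80;180m[48;2;35;35;50m🬝[38;2;255;80;180m[48;2;23;23;35m🬀[38;2;35;35;50m[48;2;15;15;25m🬲[38;2;15;15;25m[48;2;35;35;50m🬎[38;2;35;35;50m[48;2;15;15;25m🬲[38;2;15;15;25m[48;2;35;35;50m🬎[0m
[38;2;15;15;25m[48;2;15;15;25m [38;2;15;15;25m[48;2;15;15;25m [38;2;28;28;41m[48;2;255;80;180m🬆[38;2;255;80;180m[48;2;15;15;25m🬺[38;2;23;23;35m[48;2;255;80;180m🬬[38;2;15;15;25m[48;2;15;15;25m [38;2;35;35;50m[48;2;15;15;25m▌[38;2;15;15;25m[48;2;15;15;25m [38;2;35;35;50m[48;2;15;15;25m▌[38;2;15;15;25m[48;2;15;15;25m [0m
</frame>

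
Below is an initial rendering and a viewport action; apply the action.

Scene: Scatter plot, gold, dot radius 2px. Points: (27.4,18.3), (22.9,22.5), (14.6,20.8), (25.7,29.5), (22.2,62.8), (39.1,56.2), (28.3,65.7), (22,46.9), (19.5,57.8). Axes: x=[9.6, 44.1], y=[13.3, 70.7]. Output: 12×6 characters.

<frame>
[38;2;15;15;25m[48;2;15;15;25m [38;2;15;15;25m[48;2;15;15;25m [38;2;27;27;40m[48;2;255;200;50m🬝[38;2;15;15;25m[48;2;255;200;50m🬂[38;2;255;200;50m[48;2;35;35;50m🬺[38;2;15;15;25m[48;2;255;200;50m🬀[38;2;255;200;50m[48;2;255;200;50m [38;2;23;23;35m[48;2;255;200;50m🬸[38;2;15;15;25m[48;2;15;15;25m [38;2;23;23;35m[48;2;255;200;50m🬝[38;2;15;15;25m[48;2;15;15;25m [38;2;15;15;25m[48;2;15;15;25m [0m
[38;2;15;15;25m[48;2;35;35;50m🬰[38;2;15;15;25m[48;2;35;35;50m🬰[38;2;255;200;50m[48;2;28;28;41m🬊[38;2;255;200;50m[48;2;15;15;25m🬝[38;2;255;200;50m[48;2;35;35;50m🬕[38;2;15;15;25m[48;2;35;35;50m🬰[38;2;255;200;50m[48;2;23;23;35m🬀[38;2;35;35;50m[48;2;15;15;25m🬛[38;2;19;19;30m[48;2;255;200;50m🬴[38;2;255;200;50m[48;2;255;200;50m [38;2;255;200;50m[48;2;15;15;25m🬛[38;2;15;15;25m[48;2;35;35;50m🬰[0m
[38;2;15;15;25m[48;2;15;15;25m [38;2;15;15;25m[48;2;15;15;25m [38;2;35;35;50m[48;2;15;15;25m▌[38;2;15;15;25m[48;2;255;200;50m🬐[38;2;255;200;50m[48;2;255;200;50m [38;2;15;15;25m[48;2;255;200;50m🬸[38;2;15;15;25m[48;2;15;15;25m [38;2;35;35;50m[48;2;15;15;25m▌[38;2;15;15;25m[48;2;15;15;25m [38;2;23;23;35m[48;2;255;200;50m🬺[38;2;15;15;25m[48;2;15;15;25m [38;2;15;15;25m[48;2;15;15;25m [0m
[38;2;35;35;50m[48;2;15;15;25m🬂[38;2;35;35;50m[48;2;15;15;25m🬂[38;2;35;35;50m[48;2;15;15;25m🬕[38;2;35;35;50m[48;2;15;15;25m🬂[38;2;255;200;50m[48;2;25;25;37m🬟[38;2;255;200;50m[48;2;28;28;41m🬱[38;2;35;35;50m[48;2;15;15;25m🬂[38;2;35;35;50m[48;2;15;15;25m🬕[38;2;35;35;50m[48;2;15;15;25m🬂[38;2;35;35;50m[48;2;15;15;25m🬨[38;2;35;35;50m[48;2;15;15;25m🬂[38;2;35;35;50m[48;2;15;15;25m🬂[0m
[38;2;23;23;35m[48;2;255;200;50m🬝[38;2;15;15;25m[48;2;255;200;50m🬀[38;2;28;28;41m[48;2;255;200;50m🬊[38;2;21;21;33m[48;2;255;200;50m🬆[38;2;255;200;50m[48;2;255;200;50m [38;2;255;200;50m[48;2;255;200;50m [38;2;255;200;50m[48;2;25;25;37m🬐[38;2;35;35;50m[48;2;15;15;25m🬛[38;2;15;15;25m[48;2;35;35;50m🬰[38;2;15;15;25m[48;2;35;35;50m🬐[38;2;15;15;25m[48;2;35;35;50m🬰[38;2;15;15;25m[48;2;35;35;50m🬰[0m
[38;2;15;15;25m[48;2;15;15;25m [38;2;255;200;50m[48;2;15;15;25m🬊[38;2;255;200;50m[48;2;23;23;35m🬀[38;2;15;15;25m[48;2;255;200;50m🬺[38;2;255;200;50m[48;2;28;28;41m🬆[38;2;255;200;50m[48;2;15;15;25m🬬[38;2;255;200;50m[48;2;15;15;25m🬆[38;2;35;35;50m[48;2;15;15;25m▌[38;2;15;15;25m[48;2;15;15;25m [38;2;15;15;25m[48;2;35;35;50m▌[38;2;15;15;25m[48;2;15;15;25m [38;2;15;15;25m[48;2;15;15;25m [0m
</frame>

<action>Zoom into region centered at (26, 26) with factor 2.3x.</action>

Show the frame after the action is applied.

<frame>
[38;2;15;15;25m[48;2;15;15;25m [38;2;15;15;25m[48;2;15;15;25m [38;2;35;35;50m[48;2;15;15;25m▌[38;2;15;15;25m[48;2;15;15;25m [38;2;15;15;25m[48;2;35;35;50m▌[38;2;15;15;25m[48;2;15;15;25m [38;2;15;15;25m[48;2;15;15;25m [38;2;35;35;50m[48;2;15;15;25m▌[38;2;15;15;25m[48;2;15;15;25m [38;2;15;15;25m[48;2;35;35;50m▌[38;2;15;15;25m[48;2;15;15;25m [38;2;15;15;25m[48;2;15;15;25m [0m
[38;2;15;15;25m[48;2;35;35;50m🬰[38;2;15;15;25m[48;2;35;35;50m🬰[38;2;35;35;50m[48;2;15;15;25m🬛[38;2;15;15;25m[48;2;35;35;50m🬰[38;2;15;15;25m[48;2;35;35;50m🬐[38;2;21;21;33m[48;2;255;200;50m🬆[38;2;23;23;35m[48;2;255;200;50m🬬[38;2;35;35;50m[48;2;15;15;25m🬛[38;2;15;15;25m[48;2;35;35;50m🬰[38;2;15;15;25m[48;2;35;35;50m🬐[38;2;15;15;25m[48;2;35;35;50m🬰[38;2;15;15;25m[48;2;35;35;50m🬰[0m
[38;2;15;15;25m[48;2;15;15;25m [38;2;15;15;25m[48;2;15;15;25m [38;2;35;35;50m[48;2;15;15;25m▌[38;2;15;15;25m[48;2;255;200;50m🬬[38;2;23;23;35m[48;2;255;200;50m🬺[38;2;255;200;50m[48;2;15;15;25m🬬[38;2;255;200;50m[48;2;15;15;25m🬆[38;2;35;35;50m[48;2;15;15;25m▌[38;2;15;15;25m[48;2;15;15;25m [38;2;15;15;25m[48;2;35;35;50m▌[38;2;15;15;25m[48;2;15;15;25m [38;2;15;15;25m[48;2;15;15;25m [0m
[38;2;35;35;50m[48;2;15;15;25m🬂[38;2;35;35;50m[48;2;15;15;25m🬂[38;2;35;35;50m[48;2;255;200;50m🬐[38;2;255;200;50m[48;2;255;200;50m [38;2;255;200;50m[48;2;31;31;45m🬃[38;2;35;35;50m[48;2;15;15;25m🬂[38;2;23;23;35m[48;2;255;200;50m🬝[38;2;35;35;50m[48;2;15;15;25m🬕[38;2;35;35;50m[48;2;15;15;25m🬂[38;2;35;35;50m[48;2;15;15;25m🬨[38;2;35;35;50m[48;2;15;15;25m🬂[38;2;35;35;50m[48;2;15;15;25m🬂[0m
[38;2;15;15;25m[48;2;35;35;50m🬰[38;2;15;15;25m[48;2;35;35;50m🬰[38;2;35;35;50m[48;2;15;15;25m🬛[38;2;255;200;50m[48;2;23;23;35m🬀[38;2;15;15;25m[48;2;35;35;50m🬐[38;2;19;19;30m[48;2;255;200;50m🬴[38;2;255;200;50m[48;2;255;200;50m [38;2;255;200;50m[48;2;15;15;25m🬛[38;2;15;15;25m[48;2;35;35;50m🬰[38;2;15;15;25m[48;2;35;35;50m🬐[38;2;15;15;25m[48;2;35;35;50m🬰[38;2;15;15;25m[48;2;35;35;50m🬰[0m
[38;2;15;15;25m[48;2;15;15;25m [38;2;15;15;25m[48;2;15;15;25m [38;2;35;35;50m[48;2;15;15;25m▌[38;2;15;15;25m[48;2;15;15;25m [38;2;15;15;25m[48;2;35;35;50m▌[38;2;15;15;25m[48;2;15;15;25m [38;2;15;15;25m[48;2;255;200;50m🬺[38;2;35;35;50m[48;2;15;15;25m▌[38;2;15;15;25m[48;2;15;15;25m [38;2;15;15;25m[48;2;35;35;50m▌[38;2;15;15;25m[48;2;15;15;25m [38;2;15;15;25m[48;2;15;15;25m [0m
</frame>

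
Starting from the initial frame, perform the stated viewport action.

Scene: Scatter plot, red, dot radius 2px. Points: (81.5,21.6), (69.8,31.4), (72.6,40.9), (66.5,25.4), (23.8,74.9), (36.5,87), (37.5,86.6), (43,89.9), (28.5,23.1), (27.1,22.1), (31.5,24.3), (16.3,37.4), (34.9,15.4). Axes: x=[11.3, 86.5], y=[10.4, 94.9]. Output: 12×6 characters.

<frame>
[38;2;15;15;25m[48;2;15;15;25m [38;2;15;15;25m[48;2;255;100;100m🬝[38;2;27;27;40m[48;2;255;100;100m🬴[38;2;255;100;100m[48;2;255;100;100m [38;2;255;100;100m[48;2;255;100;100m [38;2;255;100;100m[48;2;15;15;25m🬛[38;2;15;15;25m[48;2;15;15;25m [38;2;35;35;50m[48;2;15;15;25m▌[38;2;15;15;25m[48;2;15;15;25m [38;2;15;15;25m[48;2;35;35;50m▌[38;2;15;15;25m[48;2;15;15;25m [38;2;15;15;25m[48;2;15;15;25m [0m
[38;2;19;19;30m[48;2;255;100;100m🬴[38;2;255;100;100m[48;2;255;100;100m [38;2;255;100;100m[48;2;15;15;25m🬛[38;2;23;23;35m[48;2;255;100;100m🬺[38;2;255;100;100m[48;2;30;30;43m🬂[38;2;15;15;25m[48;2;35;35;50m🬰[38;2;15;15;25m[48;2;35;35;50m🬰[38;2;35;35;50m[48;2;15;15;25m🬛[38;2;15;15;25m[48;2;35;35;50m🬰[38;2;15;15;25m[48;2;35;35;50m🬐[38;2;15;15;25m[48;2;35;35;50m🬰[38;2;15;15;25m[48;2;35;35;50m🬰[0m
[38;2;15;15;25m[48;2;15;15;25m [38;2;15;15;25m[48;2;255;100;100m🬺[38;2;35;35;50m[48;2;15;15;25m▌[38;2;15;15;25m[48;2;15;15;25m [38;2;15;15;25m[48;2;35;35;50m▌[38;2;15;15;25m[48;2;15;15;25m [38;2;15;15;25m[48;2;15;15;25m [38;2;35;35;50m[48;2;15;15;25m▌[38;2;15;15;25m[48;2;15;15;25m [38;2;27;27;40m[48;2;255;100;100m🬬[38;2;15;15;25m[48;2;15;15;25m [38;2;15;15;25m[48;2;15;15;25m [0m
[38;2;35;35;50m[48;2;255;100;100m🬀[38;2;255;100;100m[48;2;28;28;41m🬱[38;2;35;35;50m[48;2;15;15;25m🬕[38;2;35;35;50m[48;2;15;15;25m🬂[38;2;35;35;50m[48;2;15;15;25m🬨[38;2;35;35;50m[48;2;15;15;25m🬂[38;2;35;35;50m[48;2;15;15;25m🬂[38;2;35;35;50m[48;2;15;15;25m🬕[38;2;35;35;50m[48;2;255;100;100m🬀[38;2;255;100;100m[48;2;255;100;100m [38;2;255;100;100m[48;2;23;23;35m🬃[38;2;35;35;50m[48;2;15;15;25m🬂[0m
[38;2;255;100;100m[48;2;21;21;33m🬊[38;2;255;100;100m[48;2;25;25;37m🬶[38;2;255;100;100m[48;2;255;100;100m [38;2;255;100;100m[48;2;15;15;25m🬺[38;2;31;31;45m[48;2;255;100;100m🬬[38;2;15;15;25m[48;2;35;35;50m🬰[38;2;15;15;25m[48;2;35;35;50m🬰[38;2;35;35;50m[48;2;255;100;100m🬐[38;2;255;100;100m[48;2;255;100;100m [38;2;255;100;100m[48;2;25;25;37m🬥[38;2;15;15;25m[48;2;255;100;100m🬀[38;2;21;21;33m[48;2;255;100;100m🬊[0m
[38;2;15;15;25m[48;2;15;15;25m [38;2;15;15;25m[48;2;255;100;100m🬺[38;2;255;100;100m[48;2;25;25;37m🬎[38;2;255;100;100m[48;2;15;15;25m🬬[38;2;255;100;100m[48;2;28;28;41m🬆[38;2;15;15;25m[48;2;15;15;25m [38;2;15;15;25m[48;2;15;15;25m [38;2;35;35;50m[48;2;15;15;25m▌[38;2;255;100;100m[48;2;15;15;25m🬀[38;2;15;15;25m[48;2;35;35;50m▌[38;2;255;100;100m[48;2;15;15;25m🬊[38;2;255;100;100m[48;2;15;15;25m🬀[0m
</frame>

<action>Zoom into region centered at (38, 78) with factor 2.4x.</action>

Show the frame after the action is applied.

<frame>
[38;2;15;15;25m[48;2;15;15;25m [38;2;15;15;25m[48;2;15;15;25m [38;2;35;35;50m[48;2;15;15;25m▌[38;2;15;15;25m[48;2;15;15;25m [38;2;15;15;25m[48;2;35;35;50m▌[38;2;15;15;25m[48;2;255;100;100m🬎[38;2;15;15;25m[48;2;255;100;100m🬝[38;2;35;35;50m[48;2;255;100;100m🬀[38;2;15;15;25m[48;2;255;100;100m🬊[38;2;15;15;25m[48;2;35;35;50m▌[38;2;15;15;25m[48;2;15;15;25m [38;2;15;15;25m[48;2;15;15;25m [0m
[38;2;15;15;25m[48;2;35;35;50m🬰[38;2;15;15;25m[48;2;35;35;50m🬰[38;2;35;35;50m[48;2;15;15;25m🬛[38;2;15;15;25m[48;2;35;35;50m🬰[38;2;15;15;25m[48;2;255;100;100m🬐[38;2;255;100;100m[48;2;255;100;100m [38;2;255;100;100m[48;2;15;15;25m🬛[38;2;255;100;100m[48;2;28;28;41m🬊[38;2;255;100;100m[48;2;23;23;35m🬀[38;2;15;15;25m[48;2;35;35;50m🬐[38;2;15;15;25m[48;2;35;35;50m🬰[38;2;15;15;25m[48;2;35;35;50m🬰[0m
[38;2;15;15;25m[48;2;255;100;100m🬆[38;2;15;15;25m[48;2;255;100;100m🬬[38;2;35;35;50m[48;2;15;15;25m▌[38;2;15;15;25m[48;2;15;15;25m [38;2;15;15;25m[48;2;35;35;50m▌[38;2;255;100;100m[48;2;15;15;25m🬂[38;2;15;15;25m[48;2;15;15;25m [38;2;35;35;50m[48;2;15;15;25m▌[38;2;15;15;25m[48;2;15;15;25m [38;2;15;15;25m[48;2;35;35;50m▌[38;2;15;15;25m[48;2;15;15;25m [38;2;15;15;25m[48;2;15;15;25m [0m
[38;2;255;100;100m[48;2;15;15;25m🬬[38;2;255;100;100m[48;2;15;15;25m🬆[38;2;35;35;50m[48;2;15;15;25m🬕[38;2;35;35;50m[48;2;15;15;25m🬂[38;2;35;35;50m[48;2;15;15;25m🬨[38;2;35;35;50m[48;2;15;15;25m🬂[38;2;35;35;50m[48;2;15;15;25m🬂[38;2;35;35;50m[48;2;15;15;25m🬕[38;2;35;35;50m[48;2;15;15;25m🬂[38;2;35;35;50m[48;2;15;15;25m🬨[38;2;35;35;50m[48;2;15;15;25m🬂[38;2;35;35;50m[48;2;15;15;25m🬂[0m
[38;2;15;15;25m[48;2;35;35;50m🬰[38;2;15;15;25m[48;2;35;35;50m🬰[38;2;35;35;50m[48;2;15;15;25m🬛[38;2;15;15;25m[48;2;35;35;50m🬰[38;2;15;15;25m[48;2;35;35;50m🬐[38;2;15;15;25m[48;2;35;35;50m🬰[38;2;15;15;25m[48;2;35;35;50m🬰[38;2;35;35;50m[48;2;15;15;25m🬛[38;2;15;15;25m[48;2;35;35;50m🬰[38;2;15;15;25m[48;2;35;35;50m🬐[38;2;15;15;25m[48;2;35;35;50m🬰[38;2;15;15;25m[48;2;35;35;50m🬰[0m
[38;2;15;15;25m[48;2;15;15;25m [38;2;15;15;25m[48;2;15;15;25m [38;2;35;35;50m[48;2;15;15;25m▌[38;2;15;15;25m[48;2;15;15;25m [38;2;15;15;25m[48;2;35;35;50m▌[38;2;15;15;25m[48;2;15;15;25m [38;2;15;15;25m[48;2;15;15;25m [38;2;35;35;50m[48;2;15;15;25m▌[38;2;15;15;25m[48;2;15;15;25m [38;2;15;15;25m[48;2;35;35;50m▌[38;2;15;15;25m[48;2;15;15;25m [38;2;15;15;25m[48;2;15;15;25m [0m
</frame>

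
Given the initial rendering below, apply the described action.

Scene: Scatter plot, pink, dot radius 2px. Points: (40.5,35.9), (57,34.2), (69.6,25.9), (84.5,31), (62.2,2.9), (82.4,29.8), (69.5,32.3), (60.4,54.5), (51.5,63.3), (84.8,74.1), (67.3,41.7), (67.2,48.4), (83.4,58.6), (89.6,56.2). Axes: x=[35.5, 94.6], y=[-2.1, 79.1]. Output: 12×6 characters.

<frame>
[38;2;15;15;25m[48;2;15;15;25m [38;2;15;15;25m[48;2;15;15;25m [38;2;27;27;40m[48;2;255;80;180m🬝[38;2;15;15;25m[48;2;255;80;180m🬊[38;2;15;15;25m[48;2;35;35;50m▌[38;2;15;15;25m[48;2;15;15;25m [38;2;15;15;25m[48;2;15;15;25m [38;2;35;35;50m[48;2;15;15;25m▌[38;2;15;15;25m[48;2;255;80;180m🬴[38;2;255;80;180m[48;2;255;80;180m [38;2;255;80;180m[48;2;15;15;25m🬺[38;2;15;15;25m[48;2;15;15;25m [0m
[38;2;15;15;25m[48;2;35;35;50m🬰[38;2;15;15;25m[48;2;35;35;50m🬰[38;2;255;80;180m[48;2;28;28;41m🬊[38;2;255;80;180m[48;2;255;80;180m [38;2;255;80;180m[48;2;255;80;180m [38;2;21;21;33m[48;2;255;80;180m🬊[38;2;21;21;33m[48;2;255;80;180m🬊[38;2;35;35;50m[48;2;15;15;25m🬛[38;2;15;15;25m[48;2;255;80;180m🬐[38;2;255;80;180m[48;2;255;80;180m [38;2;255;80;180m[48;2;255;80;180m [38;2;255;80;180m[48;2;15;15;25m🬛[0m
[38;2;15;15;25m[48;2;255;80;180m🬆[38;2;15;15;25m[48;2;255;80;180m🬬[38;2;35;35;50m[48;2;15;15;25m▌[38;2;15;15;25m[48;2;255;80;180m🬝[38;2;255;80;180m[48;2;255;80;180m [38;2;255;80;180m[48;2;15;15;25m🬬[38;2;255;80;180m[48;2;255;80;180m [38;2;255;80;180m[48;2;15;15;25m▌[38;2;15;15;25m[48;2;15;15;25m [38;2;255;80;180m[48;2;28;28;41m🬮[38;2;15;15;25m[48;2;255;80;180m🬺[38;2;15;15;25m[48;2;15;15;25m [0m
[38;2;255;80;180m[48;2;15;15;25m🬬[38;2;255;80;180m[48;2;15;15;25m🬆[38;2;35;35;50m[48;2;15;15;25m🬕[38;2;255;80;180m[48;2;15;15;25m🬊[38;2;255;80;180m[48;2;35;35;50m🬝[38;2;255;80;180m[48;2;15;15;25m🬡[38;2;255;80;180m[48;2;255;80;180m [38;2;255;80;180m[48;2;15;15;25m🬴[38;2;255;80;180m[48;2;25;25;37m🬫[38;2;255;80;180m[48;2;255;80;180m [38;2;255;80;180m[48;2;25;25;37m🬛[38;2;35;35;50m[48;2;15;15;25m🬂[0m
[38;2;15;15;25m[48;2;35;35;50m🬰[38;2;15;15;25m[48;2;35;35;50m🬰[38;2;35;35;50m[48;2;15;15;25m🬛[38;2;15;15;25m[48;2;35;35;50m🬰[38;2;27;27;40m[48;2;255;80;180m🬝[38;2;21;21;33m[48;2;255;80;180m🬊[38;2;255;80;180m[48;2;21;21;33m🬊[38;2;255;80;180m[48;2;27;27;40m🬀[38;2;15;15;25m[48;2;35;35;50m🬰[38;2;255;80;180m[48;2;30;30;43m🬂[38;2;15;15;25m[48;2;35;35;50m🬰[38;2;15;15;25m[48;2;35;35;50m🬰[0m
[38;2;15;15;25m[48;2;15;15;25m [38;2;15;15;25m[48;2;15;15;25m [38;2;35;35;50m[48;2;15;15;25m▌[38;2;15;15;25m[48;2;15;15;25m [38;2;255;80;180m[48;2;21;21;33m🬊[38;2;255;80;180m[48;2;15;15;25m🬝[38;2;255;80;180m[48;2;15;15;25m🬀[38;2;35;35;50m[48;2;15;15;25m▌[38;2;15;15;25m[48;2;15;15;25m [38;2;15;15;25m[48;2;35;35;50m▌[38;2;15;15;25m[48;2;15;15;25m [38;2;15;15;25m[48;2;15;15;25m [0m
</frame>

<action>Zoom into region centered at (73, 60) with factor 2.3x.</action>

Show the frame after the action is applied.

<frame>
[38;2;15;15;25m[48;2;15;15;25m [38;2;15;15;25m[48;2;15;15;25m [38;2;35;35;50m[48;2;15;15;25m▌[38;2;15;15;25m[48;2;15;15;25m [38;2;15;15;25m[48;2;35;35;50m▌[38;2;15;15;25m[48;2;15;15;25m [38;2;15;15;25m[48;2;15;15;25m [38;2;35;35;50m[48;2;15;15;25m▌[38;2;15;15;25m[48;2;15;15;25m [38;2;15;15;25m[48;2;35;35;50m▌[38;2;15;15;25m[48;2;255;80;180m🬐[38;2;255;80;180m[48;2;255;80;180m [0m
[38;2;15;15;25m[48;2;35;35;50m🬰[38;2;15;15;25m[48;2;35;35;50m🬰[38;2;35;35;50m[48;2;15;15;25m🬛[38;2;15;15;25m[48;2;35;35;50m🬰[38;2;15;15;25m[48;2;35;35;50m🬐[38;2;15;15;25m[48;2;35;35;50m🬰[38;2;15;15;25m[48;2;35;35;50m🬰[38;2;35;35;50m[48;2;15;15;25m🬛[38;2;15;15;25m[48;2;35;35;50m🬰[38;2;15;15;25m[48;2;35;35;50m🬐[38;2;15;15;25m[48;2;35;35;50m🬰[38;2;255;80;180m[48;2;23;23;35m🬀[0m
[38;2;15;15;25m[48;2;15;15;25m [38;2;15;15;25m[48;2;15;15;25m [38;2;35;35;50m[48;2;15;15;25m▌[38;2;15;15;25m[48;2;15;15;25m [38;2;15;15;25m[48;2;35;35;50m▌[38;2;15;15;25m[48;2;15;15;25m [38;2;15;15;25m[48;2;15;15;25m [38;2;35;35;50m[48;2;15;15;25m▌[38;2;15;15;25m[48;2;15;15;25m [38;2;23;23;35m[48;2;255;80;180m🬝[38;2;15;15;25m[48;2;255;80;180m🬊[38;2;15;15;25m[48;2;15;15;25m [0m
[38;2;255;80;180m[48;2;35;35;50m🬺[38;2;23;23;35m[48;2;255;80;180m🬬[38;2;35;35;50m[48;2;15;15;25m🬕[38;2;35;35;50m[48;2;15;15;25m🬂[38;2;35;35;50m[48;2;15;15;25m🬨[38;2;35;35;50m[48;2;15;15;25m🬂[38;2;35;35;50m[48;2;15;15;25m🬂[38;2;35;35;50m[48;2;15;15;25m🬕[38;2;35;35;50m[48;2;15;15;25m🬂[38;2;255;80;180m[48;2;21;21;33m🬊[38;2;255;80;180m[48;2;15;15;25m🬝[38;2;255;80;180m[48;2;19;19;30m🬀[0m
[38;2;255;80;180m[48;2;21;21;33m🬆[38;2;15;15;25m[48;2;35;35;50m🬰[38;2;28;28;41m[48;2;255;80;180m🬆[38;2;255;80;180m[48;2;15;15;25m🬺[38;2;31;31;45m[48;2;255;80;180m🬬[38;2;15;15;25m[48;2;35;35;50m🬰[38;2;15;15;25m[48;2;35;35;50m🬰[38;2;35;35;50m[48;2;15;15;25m🬛[38;2;15;15;25m[48;2;35;35;50m🬰[38;2;15;15;25m[48;2;35;35;50m🬐[38;2;15;15;25m[48;2;35;35;50m🬰[38;2;15;15;25m[48;2;35;35;50m🬰[0m
[38;2;15;15;25m[48;2;15;15;25m [38;2;15;15;25m[48;2;15;15;25m [38;2;35;35;50m[48;2;255;80;180m🬄[38;2;255;80;180m[48;2;255;80;180m [38;2;27;27;40m[48;2;255;80;180m🬬[38;2;15;15;25m[48;2;15;15;25m [38;2;15;15;25m[48;2;15;15;25m [38;2;35;35;50m[48;2;15;15;25m▌[38;2;15;15;25m[48;2;15;15;25m [38;2;15;15;25m[48;2;35;35;50m▌[38;2;15;15;25m[48;2;15;15;25m [38;2;15;15;25m[48;2;15;15;25m [0m
</frame>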